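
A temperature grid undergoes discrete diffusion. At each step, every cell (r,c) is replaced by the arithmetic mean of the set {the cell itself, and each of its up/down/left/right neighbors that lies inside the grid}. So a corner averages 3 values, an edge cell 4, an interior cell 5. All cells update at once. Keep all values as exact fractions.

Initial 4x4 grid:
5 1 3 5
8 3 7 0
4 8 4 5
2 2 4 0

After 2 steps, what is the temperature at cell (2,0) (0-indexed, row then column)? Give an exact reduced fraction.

Answer: 521/120

Derivation:
Step 1: cell (2,0) = 11/2
Step 2: cell (2,0) = 521/120
Full grid after step 2:
  38/9 64/15 49/15 131/36
  617/120 21/5 453/100 377/120
  521/120 247/50 359/100 151/40
  73/18 401/120 151/40 31/12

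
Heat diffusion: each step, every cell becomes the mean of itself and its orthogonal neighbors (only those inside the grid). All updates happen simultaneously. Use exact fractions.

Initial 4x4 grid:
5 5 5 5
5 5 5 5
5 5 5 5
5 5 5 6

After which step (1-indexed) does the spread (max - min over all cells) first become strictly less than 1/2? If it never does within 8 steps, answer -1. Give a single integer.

Step 1: max=16/3, min=5, spread=1/3
  -> spread < 1/2 first at step 1
Step 2: max=95/18, min=5, spread=5/18
Step 3: max=1121/216, min=5, spread=41/216
Step 4: max=33443/6480, min=5, spread=1043/6480
Step 5: max=997553/194400, min=5, spread=25553/194400
Step 6: max=29831459/5832000, min=90079/18000, spread=645863/5832000
Step 7: max=892441691/174960000, min=600971/120000, spread=16225973/174960000
Step 8: max=26721477983/5248800000, min=270701/54000, spread=409340783/5248800000

Answer: 1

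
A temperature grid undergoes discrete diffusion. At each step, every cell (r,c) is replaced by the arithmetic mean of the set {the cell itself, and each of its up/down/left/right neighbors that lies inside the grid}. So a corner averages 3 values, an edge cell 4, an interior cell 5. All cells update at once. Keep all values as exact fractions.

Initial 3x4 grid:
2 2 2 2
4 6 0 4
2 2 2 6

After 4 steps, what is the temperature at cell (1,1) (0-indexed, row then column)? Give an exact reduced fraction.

Answer: 515831/180000

Derivation:
Step 1: cell (1,1) = 14/5
Step 2: cell (1,1) = 151/50
Step 3: cell (1,1) = 8209/3000
Step 4: cell (1,1) = 515831/180000
Full grid after step 4:
  185611/64800 291401/108000 290201/108000 42859/16200
  1238389/432000 515831/180000 247103/90000 617107/216000
  191911/64800 310151/108000 11813/4000 1319/450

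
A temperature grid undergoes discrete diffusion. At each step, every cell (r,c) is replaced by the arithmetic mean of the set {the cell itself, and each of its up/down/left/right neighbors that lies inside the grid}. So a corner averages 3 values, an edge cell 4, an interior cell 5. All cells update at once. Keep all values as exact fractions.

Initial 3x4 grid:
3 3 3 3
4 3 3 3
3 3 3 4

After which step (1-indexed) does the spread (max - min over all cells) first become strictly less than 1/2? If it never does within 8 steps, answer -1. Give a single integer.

Answer: 1

Derivation:
Step 1: max=10/3, min=3, spread=1/3
  -> spread < 1/2 first at step 1
Step 2: max=787/240, min=3, spread=67/240
Step 3: max=3481/1080, min=443/144, spread=317/2160
Step 4: max=2761051/864000, min=37123/12000, spread=17639/172800
Step 5: max=24804641/7776000, min=8066087/2592000, spread=30319/388800
Step 6: max=1482632959/466560000, min=485986853/155520000, spread=61681/1166400
Step 7: max=88860626981/27993600000, min=360478567/115200000, spread=1580419/34992000
Step 8: max=5322254194879/1679616000000, min=1755264014293/559872000000, spread=7057769/209952000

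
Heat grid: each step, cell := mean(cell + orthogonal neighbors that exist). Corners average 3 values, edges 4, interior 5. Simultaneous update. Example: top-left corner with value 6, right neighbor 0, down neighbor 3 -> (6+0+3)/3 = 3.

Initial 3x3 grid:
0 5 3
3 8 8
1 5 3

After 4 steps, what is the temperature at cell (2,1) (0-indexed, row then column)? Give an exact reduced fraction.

Step 1: cell (2,1) = 17/4
Step 2: cell (2,1) = 1103/240
Step 3: cell (2,1) = 63181/14400
Step 4: cell (2,1) = 3852407/864000
Full grid after step 4:
  126749/32400 35079/8000 307523/64800
  856633/216000 1575859/360000 2108891/432000
  172157/43200 3852407/864000 622921/129600

Answer: 3852407/864000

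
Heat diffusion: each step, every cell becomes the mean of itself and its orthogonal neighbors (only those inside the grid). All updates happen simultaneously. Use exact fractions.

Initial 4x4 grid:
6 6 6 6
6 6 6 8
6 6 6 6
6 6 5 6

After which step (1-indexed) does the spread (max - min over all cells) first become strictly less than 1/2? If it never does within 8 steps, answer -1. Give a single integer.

Answer: 4

Derivation:
Step 1: max=20/3, min=17/3, spread=1
Step 2: max=391/60, min=689/120, spread=31/40
Step 3: max=3451/540, min=7033/1200, spread=5723/10800
Step 4: max=101953/16200, min=63893/10800, spread=12227/32400
  -> spread < 1/2 first at step 4
Step 5: max=3043267/486000, min=1281923/216000, spread=635761/1944000
Step 6: max=22659679/3645000, min=2311811/388800, spread=7891607/29160000
Step 7: max=2708156611/437400000, min=69557651/11664000, spread=199489397/874800000
Step 8: max=40458341339/6561000000, min=52268580623/8748000000, spread=5027623487/26244000000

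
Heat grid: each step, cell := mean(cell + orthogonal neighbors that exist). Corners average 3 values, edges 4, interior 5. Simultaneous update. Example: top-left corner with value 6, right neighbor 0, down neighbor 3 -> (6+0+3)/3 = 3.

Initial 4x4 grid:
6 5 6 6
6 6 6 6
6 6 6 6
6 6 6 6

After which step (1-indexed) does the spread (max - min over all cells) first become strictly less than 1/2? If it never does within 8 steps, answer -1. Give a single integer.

Step 1: max=6, min=17/3, spread=1/3
  -> spread < 1/2 first at step 1
Step 2: max=6, min=689/120, spread=31/120
Step 3: max=6, min=6269/1080, spread=211/1080
Step 4: max=6, min=631157/108000, spread=16843/108000
Step 5: max=53921/9000, min=5693357/972000, spread=130111/972000
Step 6: max=3232841/540000, min=171317633/29160000, spread=3255781/29160000
Step 7: max=3228893/540000, min=5148446309/874800000, spread=82360351/874800000
Step 8: max=580693559/97200000, min=154712683109/26244000000, spread=2074577821/26244000000

Answer: 1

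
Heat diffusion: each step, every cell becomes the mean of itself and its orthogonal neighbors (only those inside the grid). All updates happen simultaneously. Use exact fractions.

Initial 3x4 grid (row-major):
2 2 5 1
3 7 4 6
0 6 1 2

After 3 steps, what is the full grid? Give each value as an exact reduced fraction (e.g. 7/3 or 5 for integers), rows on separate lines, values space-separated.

After step 1:
  7/3 4 3 4
  3 22/5 23/5 13/4
  3 7/2 13/4 3
After step 2:
  28/9 103/30 39/10 41/12
  191/60 39/10 37/10 297/80
  19/6 283/80 287/80 19/6
After step 3:
  1751/540 1291/360 289/80 2647/720
  481/144 4261/1200 94/25 3359/960
  791/240 1703/480 1679/480 157/45

Answer: 1751/540 1291/360 289/80 2647/720
481/144 4261/1200 94/25 3359/960
791/240 1703/480 1679/480 157/45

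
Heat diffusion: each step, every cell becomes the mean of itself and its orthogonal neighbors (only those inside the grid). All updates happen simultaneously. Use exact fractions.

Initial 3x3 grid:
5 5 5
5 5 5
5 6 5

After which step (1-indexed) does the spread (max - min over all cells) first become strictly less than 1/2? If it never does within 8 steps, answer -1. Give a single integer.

Answer: 1

Derivation:
Step 1: max=16/3, min=5, spread=1/3
  -> spread < 1/2 first at step 1
Step 2: max=1267/240, min=5, spread=67/240
Step 3: max=11237/2160, min=1007/200, spread=1807/10800
Step 4: max=4477963/864000, min=27361/5400, spread=33401/288000
Step 5: max=40109933/7776000, min=2743391/540000, spread=3025513/38880000
Step 6: max=16016926867/3110400000, min=146755949/28800000, spread=53531/995328
Step 7: max=959152925849/186624000000, min=39671116051/7776000000, spread=450953/11943936
Step 8: max=57496103560603/11197440000000, min=4766608610519/933120000000, spread=3799043/143327232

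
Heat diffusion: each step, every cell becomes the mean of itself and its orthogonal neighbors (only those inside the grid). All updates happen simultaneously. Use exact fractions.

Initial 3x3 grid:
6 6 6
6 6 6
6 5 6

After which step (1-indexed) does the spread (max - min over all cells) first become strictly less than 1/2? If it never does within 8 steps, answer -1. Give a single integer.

Step 1: max=6, min=17/3, spread=1/3
  -> spread < 1/2 first at step 1
Step 2: max=6, min=1373/240, spread=67/240
Step 3: max=1193/200, min=12523/2160, spread=1807/10800
Step 4: max=32039/5400, min=5026037/864000, spread=33401/288000
Step 5: max=3196609/540000, min=45426067/7776000, spread=3025513/38880000
Step 6: max=170044051/28800000, min=18197473133/3110400000, spread=53531/995328
Step 7: max=45864883949/7776000000, min=1093711074151/186624000000, spread=450953/11943936
Step 8: max=5497711389481/933120000000, min=65675736439397/11197440000000, spread=3799043/143327232

Answer: 1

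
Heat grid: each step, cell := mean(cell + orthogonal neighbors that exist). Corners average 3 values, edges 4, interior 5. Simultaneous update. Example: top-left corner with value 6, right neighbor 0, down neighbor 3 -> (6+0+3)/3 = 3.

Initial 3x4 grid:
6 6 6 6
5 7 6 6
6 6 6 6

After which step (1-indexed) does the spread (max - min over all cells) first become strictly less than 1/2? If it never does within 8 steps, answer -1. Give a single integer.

Step 1: max=25/4, min=17/3, spread=7/12
Step 2: max=307/50, min=35/6, spread=23/75
  -> spread < 1/2 first at step 2
Step 3: max=6091/1000, min=2561/432, spread=8789/54000
Step 4: max=436123/72000, min=643417/108000, spread=4307/43200
Step 5: max=24199/4000, min=11628619/1944000, spread=26419/388800
Step 6: max=58051019/9600000, min=2328932557/388800000, spread=1770697/31104000
Step 7: max=4698101261/777600000, min=20992166087/3499200000, spread=11943167/279936000
Step 8: max=1878516317851/311040000000, min=8401701906517/1399680000000, spread=825944381/22394880000

Answer: 2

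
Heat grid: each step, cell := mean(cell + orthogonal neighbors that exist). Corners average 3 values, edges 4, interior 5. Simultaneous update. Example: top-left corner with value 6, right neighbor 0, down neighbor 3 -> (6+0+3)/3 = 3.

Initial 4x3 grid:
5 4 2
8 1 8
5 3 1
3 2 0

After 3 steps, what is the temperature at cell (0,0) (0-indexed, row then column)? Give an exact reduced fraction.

Step 1: cell (0,0) = 17/3
Step 2: cell (0,0) = 161/36
Step 3: cell (0,0) = 5039/1080
Full grid after step 3:
  5039/1080 1817/450 538/135
  1897/450 12223/3000 6013/1800
  3499/900 9193/3000 1741/600
  3367/1080 9841/3600 98/45

Answer: 5039/1080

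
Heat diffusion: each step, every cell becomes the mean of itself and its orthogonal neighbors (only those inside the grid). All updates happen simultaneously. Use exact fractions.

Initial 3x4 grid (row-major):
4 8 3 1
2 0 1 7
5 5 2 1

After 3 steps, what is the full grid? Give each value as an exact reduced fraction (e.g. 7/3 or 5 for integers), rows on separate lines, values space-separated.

After step 1:
  14/3 15/4 13/4 11/3
  11/4 16/5 13/5 5/2
  4 3 9/4 10/3
After step 2:
  67/18 223/60 199/60 113/36
  877/240 153/50 69/25 121/40
  13/4 249/80 671/240 97/36
After step 3:
  7987/2160 6217/1800 11639/3600 3413/1080
  49271/14400 4891/1500 5983/2000 6971/2400
  601/180 7331/2400 20453/7200 6131/2160

Answer: 7987/2160 6217/1800 11639/3600 3413/1080
49271/14400 4891/1500 5983/2000 6971/2400
601/180 7331/2400 20453/7200 6131/2160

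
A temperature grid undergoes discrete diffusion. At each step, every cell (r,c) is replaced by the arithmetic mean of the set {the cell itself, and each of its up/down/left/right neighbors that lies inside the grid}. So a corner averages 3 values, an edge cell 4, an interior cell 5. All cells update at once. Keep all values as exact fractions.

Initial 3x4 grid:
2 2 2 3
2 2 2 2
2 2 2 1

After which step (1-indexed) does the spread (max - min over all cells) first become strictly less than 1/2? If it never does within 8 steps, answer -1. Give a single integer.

Step 1: max=7/3, min=5/3, spread=2/3
Step 2: max=79/36, min=65/36, spread=7/18
  -> spread < 1/2 first at step 2
Step 3: max=913/432, min=815/432, spread=49/216
Step 4: max=5369/2592, min=4999/2592, spread=185/1296
Step 5: max=31819/15552, min=30389/15552, spread=715/7776
Step 6: max=63179/31104, min=61237/31104, spread=971/15552
Step 7: max=94327/46656, min=92297/46656, spread=1015/23328
Step 8: max=4513201/2239488, min=4444751/2239488, spread=34225/1119744

Answer: 2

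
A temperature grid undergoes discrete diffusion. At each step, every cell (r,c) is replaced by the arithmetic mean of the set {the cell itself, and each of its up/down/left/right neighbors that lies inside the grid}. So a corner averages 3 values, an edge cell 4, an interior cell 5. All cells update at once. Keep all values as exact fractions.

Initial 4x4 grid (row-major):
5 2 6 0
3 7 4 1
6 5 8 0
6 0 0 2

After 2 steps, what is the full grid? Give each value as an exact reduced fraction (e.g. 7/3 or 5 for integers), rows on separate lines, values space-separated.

After step 1:
  10/3 5 3 7/3
  21/4 21/5 26/5 5/4
  5 26/5 17/5 11/4
  4 11/4 5/2 2/3
After step 2:
  163/36 233/60 233/60 79/36
  1067/240 497/100 341/100 173/60
  389/80 411/100 381/100 121/60
  47/12 289/80 559/240 71/36

Answer: 163/36 233/60 233/60 79/36
1067/240 497/100 341/100 173/60
389/80 411/100 381/100 121/60
47/12 289/80 559/240 71/36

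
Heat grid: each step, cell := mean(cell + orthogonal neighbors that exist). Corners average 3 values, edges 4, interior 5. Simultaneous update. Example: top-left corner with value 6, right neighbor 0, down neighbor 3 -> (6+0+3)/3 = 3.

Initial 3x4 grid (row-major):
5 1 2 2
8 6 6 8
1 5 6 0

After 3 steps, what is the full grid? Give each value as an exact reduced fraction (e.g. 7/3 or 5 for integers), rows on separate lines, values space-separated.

After step 1:
  14/3 7/2 11/4 4
  5 26/5 28/5 4
  14/3 9/2 17/4 14/3
After step 2:
  79/18 967/240 317/80 43/12
  293/60 119/25 109/25 137/30
  85/18 1117/240 1141/240 155/36
After step 3:
  9577/2160 30853/7200 3187/800 323/80
  16879/3600 3403/750 6721/1500 7567/1800
  10267/2160 34003/7200 32533/7200 9811/2160

Answer: 9577/2160 30853/7200 3187/800 323/80
16879/3600 3403/750 6721/1500 7567/1800
10267/2160 34003/7200 32533/7200 9811/2160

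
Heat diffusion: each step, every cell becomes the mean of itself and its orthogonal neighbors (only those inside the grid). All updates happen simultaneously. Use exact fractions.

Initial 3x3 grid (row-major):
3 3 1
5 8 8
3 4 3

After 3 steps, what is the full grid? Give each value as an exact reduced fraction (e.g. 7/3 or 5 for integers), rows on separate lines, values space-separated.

Answer: 4613/1080 62207/14400 3217/720
63707/14400 3473/750 5611/1200
3287/720 3749/800 1741/360

Derivation:
After step 1:
  11/3 15/4 4
  19/4 28/5 5
  4 9/2 5
After step 2:
  73/18 1021/240 17/4
  1081/240 118/25 49/10
  53/12 191/40 29/6
After step 3:
  4613/1080 62207/14400 3217/720
  63707/14400 3473/750 5611/1200
  3287/720 3749/800 1741/360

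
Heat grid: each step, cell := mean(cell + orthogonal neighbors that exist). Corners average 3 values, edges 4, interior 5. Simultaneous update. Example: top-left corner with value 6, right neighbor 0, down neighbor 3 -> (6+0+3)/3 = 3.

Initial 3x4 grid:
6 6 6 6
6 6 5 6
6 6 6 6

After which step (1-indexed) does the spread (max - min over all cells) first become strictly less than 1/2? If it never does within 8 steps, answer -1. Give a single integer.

Step 1: max=6, min=23/4, spread=1/4
  -> spread < 1/2 first at step 1
Step 2: max=6, min=577/100, spread=23/100
Step 3: max=2387/400, min=27989/4800, spread=131/960
Step 4: max=42809/7200, min=252649/43200, spread=841/8640
Step 5: max=8546627/1440000, min=101137949/17280000, spread=56863/691200
Step 6: max=76770457/12960000, min=911585659/155520000, spread=386393/6220800
Step 7: max=30683641187/5184000000, min=364854276869/62208000000, spread=26795339/497664000
Step 8: max=1839153850333/311040000000, min=21911064285871/3732480000000, spread=254051069/5971968000

Answer: 1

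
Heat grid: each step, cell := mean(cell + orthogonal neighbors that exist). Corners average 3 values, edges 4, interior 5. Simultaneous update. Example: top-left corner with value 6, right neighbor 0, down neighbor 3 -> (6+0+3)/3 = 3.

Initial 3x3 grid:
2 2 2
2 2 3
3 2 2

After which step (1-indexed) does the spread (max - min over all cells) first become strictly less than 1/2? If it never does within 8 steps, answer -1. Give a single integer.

Answer: 1

Derivation:
Step 1: max=7/3, min=2, spread=1/3
  -> spread < 1/2 first at step 1
Step 2: max=547/240, min=25/12, spread=47/240
Step 3: max=2461/1080, min=171/80, spread=61/432
Step 4: max=146237/64800, min=93233/43200, spread=511/5184
Step 5: max=8735089/3888000, min=5643851/2592000, spread=4309/62208
Step 6: max=521543633/233280000, min=113378099/51840000, spread=36295/746496
Step 7: max=31202643901/13996800000, min=20483249059/9331200000, spread=305773/8957952
Step 8: max=1867713511397/839808000000, min=1231725929473/559872000000, spread=2575951/107495424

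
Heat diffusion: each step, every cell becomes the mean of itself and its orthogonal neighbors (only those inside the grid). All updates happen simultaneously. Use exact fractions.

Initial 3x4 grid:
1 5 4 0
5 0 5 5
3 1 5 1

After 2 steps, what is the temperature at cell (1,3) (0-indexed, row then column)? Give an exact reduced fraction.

Answer: 793/240

Derivation:
Step 1: cell (1,3) = 11/4
Step 2: cell (1,3) = 793/240
Full grid after step 2:
  101/36 193/60 16/5 37/12
  727/240 14/5 13/4 793/240
  5/2 229/80 763/240 113/36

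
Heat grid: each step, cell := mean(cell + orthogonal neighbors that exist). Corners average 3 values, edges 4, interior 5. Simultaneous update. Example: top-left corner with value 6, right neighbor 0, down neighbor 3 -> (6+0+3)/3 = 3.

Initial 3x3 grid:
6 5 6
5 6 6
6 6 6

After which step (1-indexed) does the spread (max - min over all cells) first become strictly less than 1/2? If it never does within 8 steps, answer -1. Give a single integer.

Answer: 2

Derivation:
Step 1: max=6, min=16/3, spread=2/3
Step 2: max=6, min=447/80, spread=33/80
  -> spread < 1/2 first at step 2
Step 3: max=529/90, min=6043/1080, spread=61/216
Step 4: max=15839/2700, min=367361/64800, spread=511/2592
Step 5: max=209599/36000, min=22098067/3888000, spread=4309/31104
Step 6: max=28228763/4860000, min=1332296249/233280000, spread=36295/373248
Step 7: max=6754264169/1166400000, min=80095629403/13996800000, spread=305773/4478976
Step 8: max=67441424503/11664000000, min=4815533329841/839808000000, spread=2575951/53747712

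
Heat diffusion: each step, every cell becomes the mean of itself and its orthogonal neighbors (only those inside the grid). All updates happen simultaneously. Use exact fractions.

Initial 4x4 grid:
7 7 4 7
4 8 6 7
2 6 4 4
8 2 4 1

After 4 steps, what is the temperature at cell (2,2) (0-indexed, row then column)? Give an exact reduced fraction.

Step 1: cell (2,2) = 24/5
Step 2: cell (2,2) = 87/20
Step 3: cell (2,2) = 9411/2000
Step 4: cell (2,2) = 92667/20000
Full grid after step 4:
  124603/21600 211541/36000 69739/12000 20711/3600
  396247/72000 327133/60000 10891/2000 31627/6000
  354031/72000 73597/15000 92667/20000 9179/2000
  12491/2700 315121/72000 101203/24000 1939/480

Answer: 92667/20000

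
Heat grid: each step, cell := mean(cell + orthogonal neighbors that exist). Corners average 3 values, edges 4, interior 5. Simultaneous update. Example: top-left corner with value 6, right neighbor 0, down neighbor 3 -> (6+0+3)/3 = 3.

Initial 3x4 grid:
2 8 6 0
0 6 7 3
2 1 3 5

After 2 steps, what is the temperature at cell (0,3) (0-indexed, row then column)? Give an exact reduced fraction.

Answer: 4

Derivation:
Step 1: cell (0,3) = 3
Step 2: cell (0,3) = 4
Full grid after step 2:
  34/9 1109/240 75/16 4
  337/120 102/25 112/25 185/48
  13/6 31/10 47/12 137/36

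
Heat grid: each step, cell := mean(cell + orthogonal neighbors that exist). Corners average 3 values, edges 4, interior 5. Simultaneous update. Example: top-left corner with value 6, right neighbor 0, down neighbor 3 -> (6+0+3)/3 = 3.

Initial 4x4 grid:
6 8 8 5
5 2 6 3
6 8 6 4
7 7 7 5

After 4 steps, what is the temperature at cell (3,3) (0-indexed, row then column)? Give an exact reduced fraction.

Answer: 36113/6480

Derivation:
Step 1: cell (3,3) = 16/3
Step 2: cell (3,3) = 193/36
Step 3: cell (3,3) = 6031/1080
Step 4: cell (3,3) = 36113/6480
Full grid after step 4:
  94199/16200 1263659/216000 1210331/216000 71089/12960
  1283969/216000 129727/22500 1015667/180000 288059/54000
  1313089/216000 1091479/180000 509761/90000 295247/54000
  412513/64800 667997/108000 641149/108000 36113/6480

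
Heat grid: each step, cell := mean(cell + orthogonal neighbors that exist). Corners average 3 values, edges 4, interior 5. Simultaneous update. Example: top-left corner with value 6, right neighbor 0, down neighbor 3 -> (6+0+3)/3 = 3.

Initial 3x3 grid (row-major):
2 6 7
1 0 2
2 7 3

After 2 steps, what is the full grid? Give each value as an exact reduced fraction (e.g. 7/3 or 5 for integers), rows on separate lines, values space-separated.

Answer: 8/3 299/80 47/12
647/240 71/25 19/5
91/36 203/60 10/3

Derivation:
After step 1:
  3 15/4 5
  5/4 16/5 3
  10/3 3 4
After step 2:
  8/3 299/80 47/12
  647/240 71/25 19/5
  91/36 203/60 10/3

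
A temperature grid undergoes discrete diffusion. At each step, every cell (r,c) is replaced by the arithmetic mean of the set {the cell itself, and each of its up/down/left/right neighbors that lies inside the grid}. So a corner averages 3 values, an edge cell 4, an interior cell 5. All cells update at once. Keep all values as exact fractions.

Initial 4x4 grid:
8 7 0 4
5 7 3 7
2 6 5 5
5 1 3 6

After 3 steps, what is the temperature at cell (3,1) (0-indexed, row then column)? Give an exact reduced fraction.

Step 1: cell (3,1) = 15/4
Step 2: cell (3,1) = 431/120
Step 3: cell (3,1) = 3569/900
Full grid after step 3:
  3019/540 18461/3600 16277/3600 4637/1080
  18641/3600 7483/1500 13787/3000 2029/450
  16121/3600 13103/3000 3383/750 211/45
  4121/1080 3569/900 763/180 619/135

Answer: 3569/900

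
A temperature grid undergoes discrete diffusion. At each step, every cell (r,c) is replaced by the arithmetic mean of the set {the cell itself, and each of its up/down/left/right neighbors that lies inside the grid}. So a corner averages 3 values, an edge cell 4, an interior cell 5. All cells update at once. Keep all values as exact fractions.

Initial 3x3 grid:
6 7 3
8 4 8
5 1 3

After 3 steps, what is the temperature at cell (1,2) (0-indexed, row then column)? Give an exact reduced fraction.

Step 1: cell (1,2) = 9/2
Step 2: cell (1,2) = 201/40
Step 3: cell (1,2) = 11357/2400
Full grid after step 3:
  4217/720 6541/1200 1931/360
  75767/14400 15527/3000 11357/2400
  661/135 63617/14400 3197/720

Answer: 11357/2400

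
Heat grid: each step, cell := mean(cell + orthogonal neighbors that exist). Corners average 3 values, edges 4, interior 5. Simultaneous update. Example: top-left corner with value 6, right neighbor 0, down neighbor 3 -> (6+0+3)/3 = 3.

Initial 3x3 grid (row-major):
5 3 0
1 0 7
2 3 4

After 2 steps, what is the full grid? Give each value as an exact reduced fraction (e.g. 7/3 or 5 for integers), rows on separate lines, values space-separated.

Answer: 7/3 167/60 97/36
49/20 59/25 271/80
25/12 703/240 29/9

Derivation:
After step 1:
  3 2 10/3
  2 14/5 11/4
  2 9/4 14/3
After step 2:
  7/3 167/60 97/36
  49/20 59/25 271/80
  25/12 703/240 29/9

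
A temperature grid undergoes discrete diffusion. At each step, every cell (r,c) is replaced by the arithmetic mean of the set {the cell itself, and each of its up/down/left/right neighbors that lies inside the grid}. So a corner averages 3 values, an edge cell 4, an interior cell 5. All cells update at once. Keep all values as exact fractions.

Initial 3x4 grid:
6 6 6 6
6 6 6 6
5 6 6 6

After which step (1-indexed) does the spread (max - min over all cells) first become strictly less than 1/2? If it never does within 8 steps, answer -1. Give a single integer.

Step 1: max=6, min=17/3, spread=1/3
  -> spread < 1/2 first at step 1
Step 2: max=6, min=103/18, spread=5/18
Step 3: max=6, min=1255/216, spread=41/216
Step 4: max=6, min=151303/25920, spread=4217/25920
Step 5: max=43121/7200, min=9122051/1555200, spread=38417/311040
Step 6: max=861403/144000, min=548671789/93312000, spread=1903471/18662400
Step 7: max=25804241/4320000, min=32991330911/5598720000, spread=18038617/223948800
Step 8: max=2319873241/388800000, min=1982271017149/335923200000, spread=883978523/13436928000

Answer: 1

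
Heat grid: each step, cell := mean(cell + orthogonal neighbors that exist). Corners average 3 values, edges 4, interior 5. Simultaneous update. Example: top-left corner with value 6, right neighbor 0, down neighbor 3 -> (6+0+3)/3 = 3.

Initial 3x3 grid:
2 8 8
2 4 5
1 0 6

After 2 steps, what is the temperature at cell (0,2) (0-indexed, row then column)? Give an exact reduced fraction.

Step 1: cell (0,2) = 7
Step 2: cell (0,2) = 73/12
Full grid after step 2:
  47/12 203/40 73/12
  221/80 401/100 1213/240
  2 673/240 73/18

Answer: 73/12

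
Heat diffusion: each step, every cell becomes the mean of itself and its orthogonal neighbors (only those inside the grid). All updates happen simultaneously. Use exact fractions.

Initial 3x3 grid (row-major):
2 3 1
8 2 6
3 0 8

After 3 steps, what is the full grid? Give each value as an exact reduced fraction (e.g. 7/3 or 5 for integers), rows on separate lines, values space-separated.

After step 1:
  13/3 2 10/3
  15/4 19/5 17/4
  11/3 13/4 14/3
After step 2:
  121/36 101/30 115/36
  311/80 341/100 321/80
  32/9 923/240 73/18
After step 3:
  7643/2160 11999/3600 7613/2160
  17057/4800 7409/2000 5869/1600
  508/135 53521/14400 4289/1080

Answer: 7643/2160 11999/3600 7613/2160
17057/4800 7409/2000 5869/1600
508/135 53521/14400 4289/1080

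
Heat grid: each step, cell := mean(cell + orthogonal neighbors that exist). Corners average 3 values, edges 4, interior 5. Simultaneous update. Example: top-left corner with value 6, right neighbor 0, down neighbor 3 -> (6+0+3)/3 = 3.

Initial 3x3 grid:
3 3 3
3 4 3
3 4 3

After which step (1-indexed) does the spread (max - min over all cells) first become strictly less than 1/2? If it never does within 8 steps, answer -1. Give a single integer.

Step 1: max=7/2, min=3, spread=1/2
Step 2: max=407/120, min=253/80, spread=11/48
  -> spread < 1/2 first at step 2
Step 3: max=24199/7200, min=383/120, spread=1219/7200
Step 4: max=1436603/432000, min=308759/96000, spread=755/6912
Step 5: max=85865491/25920000, min=55920119/17280000, spread=6353/82944
Step 6: max=5130658127/1555200000, min=3364677293/1036800000, spread=53531/995328
Step 7: max=307176444319/93312000000, min=7497614173/2304000000, spread=450953/11943936
Step 8: max=18396509793443/5598720000000, min=12165406450837/3732480000000, spread=3799043/143327232

Answer: 2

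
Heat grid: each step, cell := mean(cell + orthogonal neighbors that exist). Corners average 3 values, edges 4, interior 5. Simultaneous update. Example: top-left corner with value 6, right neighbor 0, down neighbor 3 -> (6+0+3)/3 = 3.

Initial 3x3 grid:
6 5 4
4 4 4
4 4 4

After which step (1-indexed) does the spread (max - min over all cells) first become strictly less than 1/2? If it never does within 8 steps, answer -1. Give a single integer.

Answer: 4

Derivation:
Step 1: max=5, min=4, spread=1
Step 2: max=19/4, min=4, spread=3/4
Step 3: max=3299/720, min=731/180, spread=25/48
Step 4: max=194153/43200, min=22291/5400, spread=211/576
  -> spread < 1/2 first at step 4
Step 5: max=3830297/864000, min=33409/8000, spread=1777/6912
Step 6: max=683398177/155520000, min=10239493/2430000, spread=14971/82944
Step 7: max=40744670419/9331200000, min=9890571511/2332800000, spread=126121/995328
Step 8: max=811375302131/186624000000, min=99346719407/23328000000, spread=1062499/11943936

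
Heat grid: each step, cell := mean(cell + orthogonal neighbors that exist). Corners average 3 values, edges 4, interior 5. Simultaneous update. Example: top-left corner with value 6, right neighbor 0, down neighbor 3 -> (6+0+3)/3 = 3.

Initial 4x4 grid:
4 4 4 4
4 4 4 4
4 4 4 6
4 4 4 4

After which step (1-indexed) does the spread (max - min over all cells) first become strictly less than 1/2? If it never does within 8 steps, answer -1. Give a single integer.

Answer: 3

Derivation:
Step 1: max=14/3, min=4, spread=2/3
Step 2: max=271/60, min=4, spread=31/60
Step 3: max=2371/540, min=4, spread=211/540
  -> spread < 1/2 first at step 3
Step 4: max=232843/54000, min=4, spread=16843/54000
Step 5: max=2082643/486000, min=18079/4500, spread=130111/486000
Step 6: max=61962367/14580000, min=1087159/270000, spread=3255781/14580000
Step 7: max=1849953691/437400000, min=1091107/270000, spread=82360351/437400000
Step 8: max=55239316891/13122000000, min=196906441/48600000, spread=2074577821/13122000000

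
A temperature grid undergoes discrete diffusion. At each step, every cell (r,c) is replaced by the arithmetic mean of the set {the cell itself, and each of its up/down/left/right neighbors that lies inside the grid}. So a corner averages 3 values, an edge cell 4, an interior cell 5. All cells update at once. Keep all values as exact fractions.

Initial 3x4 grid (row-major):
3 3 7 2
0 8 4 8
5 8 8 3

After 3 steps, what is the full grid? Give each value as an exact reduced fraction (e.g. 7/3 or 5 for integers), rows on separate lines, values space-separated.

After step 1:
  2 21/4 4 17/3
  4 23/5 7 17/4
  13/3 29/4 23/4 19/3
After step 2:
  15/4 317/80 263/48 167/36
  56/15 281/50 128/25 93/16
  187/36 329/60 79/12 49/9
After step 3:
  2747/720 11287/2400 34561/7200 1147/216
  4117/900 28703/6000 5723/1000 25219/4800
  1297/270 20593/3600 1273/225 2569/432

Answer: 2747/720 11287/2400 34561/7200 1147/216
4117/900 28703/6000 5723/1000 25219/4800
1297/270 20593/3600 1273/225 2569/432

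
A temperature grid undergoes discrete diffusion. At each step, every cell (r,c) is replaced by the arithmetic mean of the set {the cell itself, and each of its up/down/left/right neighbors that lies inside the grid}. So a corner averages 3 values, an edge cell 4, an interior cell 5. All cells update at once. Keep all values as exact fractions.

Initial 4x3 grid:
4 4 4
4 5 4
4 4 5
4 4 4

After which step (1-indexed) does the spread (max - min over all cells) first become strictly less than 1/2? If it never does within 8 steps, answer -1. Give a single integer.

Answer: 2

Derivation:
Step 1: max=9/2, min=4, spread=1/2
Step 2: max=1049/240, min=4, spread=89/240
  -> spread < 1/2 first at step 2
Step 3: max=10307/2400, min=3289/800, spread=11/60
Step 4: max=919547/216000, min=89017/21600, spread=29377/216000
Step 5: max=1144171/270000, min=2244517/540000, spread=1753/21600
Step 6: max=24307807/5760000, min=161858041/38880000, spread=71029/1244160
Step 7: max=16390716229/3888000000, min=9740223619/2332800000, spread=7359853/182250000
Step 8: max=87298144567/20736000000, min=194993335807/46656000000, spread=45679663/1492992000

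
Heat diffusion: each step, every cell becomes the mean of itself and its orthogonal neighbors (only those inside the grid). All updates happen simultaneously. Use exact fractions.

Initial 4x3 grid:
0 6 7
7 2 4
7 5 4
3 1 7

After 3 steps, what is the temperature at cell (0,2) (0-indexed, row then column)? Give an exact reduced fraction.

Answer: 1271/270

Derivation:
Step 1: cell (0,2) = 17/3
Step 2: cell (0,2) = 41/9
Step 3: cell (0,2) = 1271/270
Full grid after step 3:
  9593/2160 20809/4800 1271/270
  15343/3600 4593/1000 32161/7200
  8059/1800 25333/6000 3629/800
  4499/1080 968/225 997/240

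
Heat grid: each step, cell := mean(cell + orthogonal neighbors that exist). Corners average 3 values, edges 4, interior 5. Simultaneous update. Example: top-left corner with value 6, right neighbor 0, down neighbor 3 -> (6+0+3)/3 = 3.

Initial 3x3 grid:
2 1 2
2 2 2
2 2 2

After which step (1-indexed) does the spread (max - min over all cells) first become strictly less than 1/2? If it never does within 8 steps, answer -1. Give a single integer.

Step 1: max=2, min=5/3, spread=1/3
  -> spread < 1/2 first at step 1
Step 2: max=2, min=413/240, spread=67/240
Step 3: max=393/200, min=3883/2160, spread=1807/10800
Step 4: max=10439/5400, min=1570037/864000, spread=33401/288000
Step 5: max=1036609/540000, min=14322067/7776000, spread=3025513/38880000
Step 6: max=54844051/28800000, min=5755873133/3110400000, spread=53531/995328
Step 7: max=14760883949/7776000000, min=347215074151/186624000000, spread=450953/11943936
Step 8: max=1765231389481/933120000000, min=20885976439397/11197440000000, spread=3799043/143327232

Answer: 1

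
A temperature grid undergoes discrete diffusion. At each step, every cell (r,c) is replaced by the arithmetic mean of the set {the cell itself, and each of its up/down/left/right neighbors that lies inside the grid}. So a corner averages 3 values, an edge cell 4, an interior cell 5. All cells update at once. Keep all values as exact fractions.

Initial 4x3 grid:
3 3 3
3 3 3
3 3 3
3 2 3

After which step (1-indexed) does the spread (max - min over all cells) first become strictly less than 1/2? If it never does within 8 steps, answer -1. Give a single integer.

Answer: 1

Derivation:
Step 1: max=3, min=8/3, spread=1/3
  -> spread < 1/2 first at step 1
Step 2: max=3, min=653/240, spread=67/240
Step 3: max=3, min=6043/2160, spread=437/2160
Step 4: max=2991/1000, min=2434469/864000, spread=29951/172800
Step 5: max=10046/3375, min=22112179/7776000, spread=206761/1555200
Step 6: max=16034329/5400000, min=8875004429/3110400000, spread=14430763/124416000
Step 7: max=1278347273/432000000, min=534764258311/186624000000, spread=139854109/1492992000
Step 8: max=114788771023/38880000000, min=32169848109749/11197440000000, spread=7114543559/89579520000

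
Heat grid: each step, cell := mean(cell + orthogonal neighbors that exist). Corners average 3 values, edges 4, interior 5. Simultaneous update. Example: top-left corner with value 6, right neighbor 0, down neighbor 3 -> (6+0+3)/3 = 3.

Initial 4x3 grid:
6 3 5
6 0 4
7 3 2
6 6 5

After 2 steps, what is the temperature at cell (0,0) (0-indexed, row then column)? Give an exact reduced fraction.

Step 1: cell (0,0) = 5
Step 2: cell (0,0) = 53/12
Full grid after step 2:
  53/12 157/40 41/12
  369/80 89/25 269/80
  1211/240 104/25 851/240
  101/18 289/60 77/18

Answer: 53/12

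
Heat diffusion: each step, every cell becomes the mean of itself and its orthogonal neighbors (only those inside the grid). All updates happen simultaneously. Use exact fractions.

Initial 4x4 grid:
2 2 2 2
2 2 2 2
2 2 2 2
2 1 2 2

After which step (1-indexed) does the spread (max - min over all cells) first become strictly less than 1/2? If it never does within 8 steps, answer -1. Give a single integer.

Answer: 1

Derivation:
Step 1: max=2, min=5/3, spread=1/3
  -> spread < 1/2 first at step 1
Step 2: max=2, min=209/120, spread=31/120
Step 3: max=2, min=1949/1080, spread=211/1080
Step 4: max=2, min=199157/108000, spread=16843/108000
Step 5: max=17921/9000, min=1805357/972000, spread=130111/972000
Step 6: max=1072841/540000, min=54677633/29160000, spread=3255781/29160000
Step 7: max=1068893/540000, min=1649246309/874800000, spread=82360351/874800000
Step 8: max=191893559/97200000, min=49736683109/26244000000, spread=2074577821/26244000000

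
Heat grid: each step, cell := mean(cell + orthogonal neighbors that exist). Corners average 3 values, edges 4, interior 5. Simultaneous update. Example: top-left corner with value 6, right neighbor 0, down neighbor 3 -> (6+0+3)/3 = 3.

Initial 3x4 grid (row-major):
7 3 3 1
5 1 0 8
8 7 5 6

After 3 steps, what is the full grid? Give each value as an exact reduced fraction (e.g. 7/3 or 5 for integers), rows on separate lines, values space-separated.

After step 1:
  5 7/2 7/4 4
  21/4 16/5 17/5 15/4
  20/3 21/4 9/2 19/3
After step 2:
  55/12 269/80 253/80 19/6
  1207/240 103/25 83/25 1049/240
  103/18 1177/240 1169/240 175/36
After step 3:
  173/40 9137/2400 7807/2400 107/30
  70037/14400 24883/6000 23813/6000 56587/14400
  1409/270 35311/7200 32321/7200 5077/1080

Answer: 173/40 9137/2400 7807/2400 107/30
70037/14400 24883/6000 23813/6000 56587/14400
1409/270 35311/7200 32321/7200 5077/1080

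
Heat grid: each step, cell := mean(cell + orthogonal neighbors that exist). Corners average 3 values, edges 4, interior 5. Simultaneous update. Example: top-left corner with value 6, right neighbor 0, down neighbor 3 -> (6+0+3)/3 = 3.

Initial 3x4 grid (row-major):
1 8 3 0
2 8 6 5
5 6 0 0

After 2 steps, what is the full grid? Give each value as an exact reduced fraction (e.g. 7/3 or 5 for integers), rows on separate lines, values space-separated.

After step 1:
  11/3 5 17/4 8/3
  4 6 22/5 11/4
  13/3 19/4 3 5/3
After step 2:
  38/9 227/48 979/240 29/9
  9/2 483/100 102/25 689/240
  157/36 217/48 829/240 89/36

Answer: 38/9 227/48 979/240 29/9
9/2 483/100 102/25 689/240
157/36 217/48 829/240 89/36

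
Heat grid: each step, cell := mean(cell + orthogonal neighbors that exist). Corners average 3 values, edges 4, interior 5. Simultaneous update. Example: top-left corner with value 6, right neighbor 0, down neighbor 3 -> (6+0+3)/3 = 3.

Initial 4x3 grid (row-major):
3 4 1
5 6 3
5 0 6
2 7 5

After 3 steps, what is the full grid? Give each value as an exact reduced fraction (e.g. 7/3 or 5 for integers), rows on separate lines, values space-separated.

Answer: 303/80 27079/7200 1849/540
3271/800 22237/6000 6991/1800
27979/7200 25717/6000 1603/400
9193/2160 29659/7200 91/20

Derivation:
After step 1:
  4 7/2 8/3
  19/4 18/5 4
  3 24/5 7/2
  14/3 7/2 6
After step 2:
  49/12 413/120 61/18
  307/80 413/100 413/120
  1033/240 92/25 183/40
  67/18 569/120 13/3
After step 3:
  303/80 27079/7200 1849/540
  3271/800 22237/6000 6991/1800
  27979/7200 25717/6000 1603/400
  9193/2160 29659/7200 91/20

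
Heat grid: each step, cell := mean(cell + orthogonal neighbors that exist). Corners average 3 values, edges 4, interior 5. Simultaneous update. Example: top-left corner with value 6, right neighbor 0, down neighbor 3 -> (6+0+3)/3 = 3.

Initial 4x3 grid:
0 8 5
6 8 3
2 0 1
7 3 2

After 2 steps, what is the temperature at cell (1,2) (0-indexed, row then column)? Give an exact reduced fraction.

Answer: 193/48

Derivation:
Step 1: cell (1,2) = 17/4
Step 2: cell (1,2) = 193/48
Full grid after step 2:
  167/36 81/16 89/18
  209/48 213/50 193/48
  291/80 321/100 211/80
  43/12 59/20 13/6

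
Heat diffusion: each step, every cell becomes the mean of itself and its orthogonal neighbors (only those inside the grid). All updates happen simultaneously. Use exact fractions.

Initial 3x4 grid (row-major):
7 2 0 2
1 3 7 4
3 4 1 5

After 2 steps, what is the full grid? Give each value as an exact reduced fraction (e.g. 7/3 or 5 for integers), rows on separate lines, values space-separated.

Answer: 59/18 749/240 43/16 37/12
129/40 313/100 179/50 77/24
107/36 49/15 10/3 145/36

Derivation:
After step 1:
  10/3 3 11/4 2
  7/2 17/5 3 9/2
  8/3 11/4 17/4 10/3
After step 2:
  59/18 749/240 43/16 37/12
  129/40 313/100 179/50 77/24
  107/36 49/15 10/3 145/36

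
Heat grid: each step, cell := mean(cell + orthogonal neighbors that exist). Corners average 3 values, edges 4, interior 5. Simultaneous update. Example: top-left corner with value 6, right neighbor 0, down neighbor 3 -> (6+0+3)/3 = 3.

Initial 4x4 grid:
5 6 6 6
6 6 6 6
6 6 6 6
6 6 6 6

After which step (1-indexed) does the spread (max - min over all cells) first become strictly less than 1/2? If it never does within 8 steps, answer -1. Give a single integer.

Answer: 1

Derivation:
Step 1: max=6, min=17/3, spread=1/3
  -> spread < 1/2 first at step 1
Step 2: max=6, min=103/18, spread=5/18
Step 3: max=6, min=1255/216, spread=41/216
Step 4: max=6, min=37837/6480, spread=1043/6480
Step 5: max=6, min=1140847/194400, spread=25553/194400
Step 6: max=107921/18000, min=34320541/5832000, spread=645863/5832000
Step 7: max=719029/120000, min=1032118309/174960000, spread=16225973/174960000
Step 8: max=323299/54000, min=31015322017/5248800000, spread=409340783/5248800000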